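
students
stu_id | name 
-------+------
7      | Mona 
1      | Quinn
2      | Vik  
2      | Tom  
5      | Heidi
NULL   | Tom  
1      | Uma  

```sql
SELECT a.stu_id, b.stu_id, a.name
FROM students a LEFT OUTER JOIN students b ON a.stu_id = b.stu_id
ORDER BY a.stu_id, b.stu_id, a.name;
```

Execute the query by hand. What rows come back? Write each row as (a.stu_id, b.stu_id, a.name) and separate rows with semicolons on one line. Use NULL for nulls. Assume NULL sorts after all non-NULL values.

LEFT JOIN keeps every row from `students a`; unmatched rows get NULL for `students b`'s columns.
Matching on a.stu_id = b.stu_id. A NULL in a compared column never satisfies the condition.
Matched pairs: 10; unmatched a rows kept: 1.

(1, 1, Quinn); (1, 1, Quinn); (1, 1, Uma); (1, 1, Uma); (2, 2, Tom); (2, 2, Tom); (2, 2, Vik); (2, 2, Vik); (5, 5, Heidi); (7, 7, Mona); (NULL, NULL, Tom)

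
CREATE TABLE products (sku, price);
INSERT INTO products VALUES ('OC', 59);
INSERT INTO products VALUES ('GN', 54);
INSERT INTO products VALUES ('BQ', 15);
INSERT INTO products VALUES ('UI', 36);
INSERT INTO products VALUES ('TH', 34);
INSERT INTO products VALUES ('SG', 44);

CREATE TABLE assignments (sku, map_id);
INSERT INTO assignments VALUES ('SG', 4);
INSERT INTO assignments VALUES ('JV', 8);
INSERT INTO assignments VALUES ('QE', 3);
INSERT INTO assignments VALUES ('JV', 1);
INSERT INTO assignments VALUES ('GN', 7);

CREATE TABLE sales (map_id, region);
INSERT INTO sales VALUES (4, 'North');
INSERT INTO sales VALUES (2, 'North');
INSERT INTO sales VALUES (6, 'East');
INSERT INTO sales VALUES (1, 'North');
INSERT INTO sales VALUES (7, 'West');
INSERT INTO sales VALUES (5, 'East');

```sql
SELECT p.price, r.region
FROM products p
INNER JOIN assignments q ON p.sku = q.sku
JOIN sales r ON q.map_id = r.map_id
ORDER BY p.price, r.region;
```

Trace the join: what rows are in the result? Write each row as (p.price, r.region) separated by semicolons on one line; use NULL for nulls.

Joins associate left-to-right: products INNER JOIN assignments on sku gives 2 intermediate row(s).
Then INNER JOIN `sales r` on map_id: keep only rows whose q.map_id appears in r.

(44, North); (54, West)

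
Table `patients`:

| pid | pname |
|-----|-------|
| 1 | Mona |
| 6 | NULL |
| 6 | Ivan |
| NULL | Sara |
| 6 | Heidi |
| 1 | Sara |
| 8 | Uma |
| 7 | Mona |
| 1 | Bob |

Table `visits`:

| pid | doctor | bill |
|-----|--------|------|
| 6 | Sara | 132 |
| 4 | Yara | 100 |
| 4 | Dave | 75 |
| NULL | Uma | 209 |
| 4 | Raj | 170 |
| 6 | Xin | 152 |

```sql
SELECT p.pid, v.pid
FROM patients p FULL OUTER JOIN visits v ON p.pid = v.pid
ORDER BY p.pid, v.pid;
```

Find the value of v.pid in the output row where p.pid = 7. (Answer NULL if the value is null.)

NULL

FULL OUTER JOIN keeps every row from both sides; unmatched rows get NULL for the other side's columns.
Matching on p.pid = v.pid. A NULL in a compared column never satisfies the condition.
- p[0] pid=1 → no match; kept with NULLs on the v side.
- p[1] pid=6 → 2 match(es) in v → 2 row(s).
- p[2] pid=6 → 2 match(es) in v → 2 row(s).
- p[3] pid=NULL → no match; kept with NULLs on the v side.
- p[4] pid=6 → 2 match(es) in v → 2 row(s).
- p[5] pid=1 → no match; kept with NULLs on the v side.
- p[6] pid=8 → no match; kept with NULLs on the v side.
- p[7] pid=7 → no match; kept with NULLs on the v side.
- p[8] pid=1 → no match; kept with NULLs on the v side.
- 4 v row(s) had no p match → kept, p columns NULL.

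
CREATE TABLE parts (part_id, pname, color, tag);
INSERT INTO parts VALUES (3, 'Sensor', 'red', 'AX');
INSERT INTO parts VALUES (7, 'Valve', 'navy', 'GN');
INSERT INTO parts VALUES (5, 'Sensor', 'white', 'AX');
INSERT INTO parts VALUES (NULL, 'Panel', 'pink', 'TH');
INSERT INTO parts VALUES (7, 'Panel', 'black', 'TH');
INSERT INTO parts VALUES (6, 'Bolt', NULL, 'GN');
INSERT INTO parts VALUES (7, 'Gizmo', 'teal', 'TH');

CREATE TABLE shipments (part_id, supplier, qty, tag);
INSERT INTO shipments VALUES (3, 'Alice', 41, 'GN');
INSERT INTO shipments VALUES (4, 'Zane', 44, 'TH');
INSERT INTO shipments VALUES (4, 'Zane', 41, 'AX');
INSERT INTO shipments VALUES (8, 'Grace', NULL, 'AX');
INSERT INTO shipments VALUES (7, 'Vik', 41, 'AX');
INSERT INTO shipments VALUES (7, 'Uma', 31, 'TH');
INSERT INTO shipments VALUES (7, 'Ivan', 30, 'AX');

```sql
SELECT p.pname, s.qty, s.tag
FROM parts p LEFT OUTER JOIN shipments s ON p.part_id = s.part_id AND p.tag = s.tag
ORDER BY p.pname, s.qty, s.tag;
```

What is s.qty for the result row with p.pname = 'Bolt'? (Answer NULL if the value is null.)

NULL

LEFT JOIN keeps every row from `parts`; unmatched rows get NULL for `shipments`'s columns.
Matching on p.part_id = s.part_id AND p.tag = s.tag. A NULL in a compared column never satisfies the condition.
Matched pairs: 2; unmatched p rows kept: 5.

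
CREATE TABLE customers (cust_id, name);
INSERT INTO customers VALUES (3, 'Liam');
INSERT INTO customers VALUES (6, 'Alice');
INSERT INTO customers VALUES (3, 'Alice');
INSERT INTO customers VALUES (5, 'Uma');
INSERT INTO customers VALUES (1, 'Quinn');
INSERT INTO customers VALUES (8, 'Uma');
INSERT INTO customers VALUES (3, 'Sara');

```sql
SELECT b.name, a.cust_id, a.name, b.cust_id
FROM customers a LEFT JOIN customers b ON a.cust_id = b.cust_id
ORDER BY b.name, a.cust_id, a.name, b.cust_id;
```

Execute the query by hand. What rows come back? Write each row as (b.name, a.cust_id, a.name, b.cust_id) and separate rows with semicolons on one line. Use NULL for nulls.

LEFT JOIN keeps every row from `customers a`; unmatched rows get NULL for `customers b`'s columns.
Matching on a.cust_id = b.cust_id.
Matched pairs: 13; unmatched a rows kept: 0.

(Alice, 3, Alice, 3); (Alice, 3, Liam, 3); (Alice, 3, Sara, 3); (Alice, 6, Alice, 6); (Liam, 3, Alice, 3); (Liam, 3, Liam, 3); (Liam, 3, Sara, 3); (Quinn, 1, Quinn, 1); (Sara, 3, Alice, 3); (Sara, 3, Liam, 3); (Sara, 3, Sara, 3); (Uma, 5, Uma, 5); (Uma, 8, Uma, 8)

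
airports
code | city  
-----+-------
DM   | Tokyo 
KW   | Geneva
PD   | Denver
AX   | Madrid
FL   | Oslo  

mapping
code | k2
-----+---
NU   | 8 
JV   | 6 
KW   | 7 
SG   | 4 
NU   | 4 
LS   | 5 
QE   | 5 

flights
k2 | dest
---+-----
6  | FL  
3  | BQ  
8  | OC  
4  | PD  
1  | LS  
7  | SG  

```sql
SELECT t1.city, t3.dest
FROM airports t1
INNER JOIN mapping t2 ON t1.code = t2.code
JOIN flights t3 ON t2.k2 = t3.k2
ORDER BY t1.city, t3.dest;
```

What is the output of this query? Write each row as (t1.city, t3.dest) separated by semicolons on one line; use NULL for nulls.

(Geneva, SG)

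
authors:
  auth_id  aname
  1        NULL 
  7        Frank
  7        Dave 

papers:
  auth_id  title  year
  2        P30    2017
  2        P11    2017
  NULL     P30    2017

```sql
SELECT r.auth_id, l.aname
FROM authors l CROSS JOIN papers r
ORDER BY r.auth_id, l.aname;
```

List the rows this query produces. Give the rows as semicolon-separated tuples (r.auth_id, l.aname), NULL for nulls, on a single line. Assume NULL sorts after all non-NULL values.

CROSS JOIN pairs every row of `authors` with every row of `papers`: 3 × 3 = 9 rows.
After projecting and ordering:
r.auth_id | l.aname
2 | Dave
2 | Dave
2 | Frank
2 | Frank
2 | NULL
2 | NULL
NULL | Dave
NULL | Frank
NULL | NULL

(2, Dave); (2, Dave); (2, Frank); (2, Frank); (2, NULL); (2, NULL); (NULL, Dave); (NULL, Frank); (NULL, NULL)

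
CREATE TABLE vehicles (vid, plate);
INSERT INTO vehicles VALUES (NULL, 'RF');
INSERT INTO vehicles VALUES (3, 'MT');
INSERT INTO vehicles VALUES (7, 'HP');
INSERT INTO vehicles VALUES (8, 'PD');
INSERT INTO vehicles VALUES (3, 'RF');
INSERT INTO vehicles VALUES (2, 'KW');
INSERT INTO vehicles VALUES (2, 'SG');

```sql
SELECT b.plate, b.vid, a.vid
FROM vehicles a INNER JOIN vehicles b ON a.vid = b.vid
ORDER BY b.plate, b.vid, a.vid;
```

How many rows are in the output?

INNER JOIN keeps only pairs where the ON condition holds.
Matching on a.vid = b.vid. A NULL in a compared column never satisfies the condition.
- vid=NULL: no matching b row, dropped.
- vid=3: 2 matching b row(s), so 2 row(s) emitted.
- vid=7: 1 matching b row(s), so 1 row(s) emitted.
- vid=8: 1 matching b row(s), so 1 row(s) emitted.
- vid=3: 2 matching b row(s), so 2 row(s) emitted.
- vid=2: 2 matching b row(s), so 2 row(s) emitted.
- vid=2: 2 matching b row(s), so 2 row(s) emitted.
Total: 10 rows.

10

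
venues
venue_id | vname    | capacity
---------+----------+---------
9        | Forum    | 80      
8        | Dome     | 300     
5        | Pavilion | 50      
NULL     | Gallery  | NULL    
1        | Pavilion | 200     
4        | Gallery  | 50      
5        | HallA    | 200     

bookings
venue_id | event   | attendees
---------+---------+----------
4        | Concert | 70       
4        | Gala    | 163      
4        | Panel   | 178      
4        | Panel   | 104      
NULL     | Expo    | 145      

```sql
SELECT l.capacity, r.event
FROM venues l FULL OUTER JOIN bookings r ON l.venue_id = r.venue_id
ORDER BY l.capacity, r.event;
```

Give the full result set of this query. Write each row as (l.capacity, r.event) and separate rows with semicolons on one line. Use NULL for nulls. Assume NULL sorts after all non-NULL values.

(50, Concert); (50, Gala); (50, Panel); (50, Panel); (50, NULL); (80, NULL); (200, NULL); (200, NULL); (300, NULL); (NULL, Expo); (NULL, NULL)

FULL OUTER JOIN keeps every row from both sides; unmatched rows get NULL for the other side's columns.
Matching on l.venue_id = r.venue_id. A NULL in a compared column never satisfies the condition.
- l[0] venue_id=9 → no match; kept with NULLs on the r side.
- l[1] venue_id=8 → no match; kept with NULLs on the r side.
- l[2] venue_id=5 → no match; kept with NULLs on the r side.
- l[3] venue_id=NULL → no match; kept with NULLs on the r side.
- l[4] venue_id=1 → no match; kept with NULLs on the r side.
- l[5] venue_id=4 → 4 match(es) in r → 4 row(s).
- l[6] venue_id=5 → no match; kept with NULLs on the r side.
- 1 r row(s) had no l match → kept, l columns NULL.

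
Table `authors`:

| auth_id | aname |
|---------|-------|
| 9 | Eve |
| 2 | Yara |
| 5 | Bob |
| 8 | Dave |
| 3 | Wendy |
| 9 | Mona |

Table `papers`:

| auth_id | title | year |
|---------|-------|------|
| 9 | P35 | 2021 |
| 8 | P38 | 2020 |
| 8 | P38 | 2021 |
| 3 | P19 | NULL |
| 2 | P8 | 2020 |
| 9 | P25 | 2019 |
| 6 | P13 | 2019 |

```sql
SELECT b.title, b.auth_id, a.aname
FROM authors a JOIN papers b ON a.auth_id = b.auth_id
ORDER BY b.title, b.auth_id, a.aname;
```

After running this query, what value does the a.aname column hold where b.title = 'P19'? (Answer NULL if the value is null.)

INNER JOIN keeps only pairs where the ON condition holds.
Matching on a.auth_id = b.auth_id.
- a (auth_id=9) pairs with 2 row(s) of b.
- a (auth_id=2) pairs with 1 row(s) of b.
- a (auth_id=5) has no partner → excluded.
- a (auth_id=8) pairs with 2 row(s) of b.
- a (auth_id=3) pairs with 1 row(s) of b.
- a (auth_id=9) pairs with 2 row(s) of b.

Wendy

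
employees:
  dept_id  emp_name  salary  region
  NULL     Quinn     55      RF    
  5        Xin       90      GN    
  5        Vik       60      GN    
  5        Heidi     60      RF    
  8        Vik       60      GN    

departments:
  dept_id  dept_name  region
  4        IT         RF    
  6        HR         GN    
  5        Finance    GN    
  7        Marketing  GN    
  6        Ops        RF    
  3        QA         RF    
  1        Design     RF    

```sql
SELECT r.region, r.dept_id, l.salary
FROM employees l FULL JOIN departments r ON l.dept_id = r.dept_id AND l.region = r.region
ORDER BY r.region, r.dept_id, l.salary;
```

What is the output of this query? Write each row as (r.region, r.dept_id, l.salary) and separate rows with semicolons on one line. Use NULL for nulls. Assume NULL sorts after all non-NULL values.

(GN, 5, 60); (GN, 5, 90); (GN, 6, NULL); (GN, 7, NULL); (RF, 1, NULL); (RF, 3, NULL); (RF, 4, NULL); (RF, 6, NULL); (NULL, NULL, 55); (NULL, NULL, 60); (NULL, NULL, 60)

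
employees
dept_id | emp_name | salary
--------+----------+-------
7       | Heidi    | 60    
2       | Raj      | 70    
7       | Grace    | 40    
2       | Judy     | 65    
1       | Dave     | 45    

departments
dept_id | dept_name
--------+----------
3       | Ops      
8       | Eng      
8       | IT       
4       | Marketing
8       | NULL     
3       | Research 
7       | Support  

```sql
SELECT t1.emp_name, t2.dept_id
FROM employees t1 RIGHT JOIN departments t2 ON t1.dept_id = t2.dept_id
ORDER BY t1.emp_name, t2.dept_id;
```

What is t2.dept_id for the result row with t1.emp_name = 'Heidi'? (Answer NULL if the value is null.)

RIGHT JOIN keeps every row from `departments`; unmatched rows get NULL for `employees`'s columns.
Matching on t1.dept_id = t2.dept_id.
- t1 (dept_id=7) pairs with 1 row(s) of t2.
- t1 (dept_id=2) has no partner in t2.
- t1 (dept_id=7) pairs with 1 row(s) of t2.
- t1 (dept_id=2) has no partner in t2.
- t1 (dept_id=1) has no partner in t2.
- 6 row(s) from t2 found no t1 partner → padded with NULL.

7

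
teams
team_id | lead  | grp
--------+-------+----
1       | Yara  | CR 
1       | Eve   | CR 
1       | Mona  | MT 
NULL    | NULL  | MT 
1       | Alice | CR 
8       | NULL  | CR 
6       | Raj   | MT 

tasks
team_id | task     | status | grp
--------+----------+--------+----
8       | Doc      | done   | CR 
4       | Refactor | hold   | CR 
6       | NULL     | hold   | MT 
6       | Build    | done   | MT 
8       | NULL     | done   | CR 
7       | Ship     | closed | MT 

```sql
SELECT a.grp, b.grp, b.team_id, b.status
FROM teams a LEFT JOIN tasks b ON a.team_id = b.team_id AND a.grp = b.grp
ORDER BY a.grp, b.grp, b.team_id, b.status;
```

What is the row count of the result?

9

LEFT JOIN keeps every row from `teams`; unmatched rows get NULL for `tasks`'s columns.
Matching on a.team_id = b.team_id AND a.grp = b.grp. A NULL in a compared column never satisfies the condition.
Matched pairs: 4; unmatched a rows kept: 5.
Total: 4 matched + 5 padded = 9 rows.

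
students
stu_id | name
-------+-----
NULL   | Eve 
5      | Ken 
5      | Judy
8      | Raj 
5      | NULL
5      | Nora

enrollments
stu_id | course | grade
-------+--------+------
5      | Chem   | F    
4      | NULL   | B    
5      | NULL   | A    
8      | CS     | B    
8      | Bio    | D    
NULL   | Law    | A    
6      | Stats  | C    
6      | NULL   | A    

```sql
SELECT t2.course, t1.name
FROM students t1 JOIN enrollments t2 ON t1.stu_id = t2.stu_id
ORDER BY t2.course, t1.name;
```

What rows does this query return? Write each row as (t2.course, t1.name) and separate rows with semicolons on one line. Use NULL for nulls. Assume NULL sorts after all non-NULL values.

(Bio, Raj); (CS, Raj); (Chem, Judy); (Chem, Ken); (Chem, Nora); (Chem, NULL); (NULL, Judy); (NULL, Ken); (NULL, Nora); (NULL, NULL)

INNER JOIN keeps only pairs where the ON condition holds.
Matching on t1.stu_id = t2.stu_id. A NULL in a compared column never satisfies the condition.
Matched pairs: 10.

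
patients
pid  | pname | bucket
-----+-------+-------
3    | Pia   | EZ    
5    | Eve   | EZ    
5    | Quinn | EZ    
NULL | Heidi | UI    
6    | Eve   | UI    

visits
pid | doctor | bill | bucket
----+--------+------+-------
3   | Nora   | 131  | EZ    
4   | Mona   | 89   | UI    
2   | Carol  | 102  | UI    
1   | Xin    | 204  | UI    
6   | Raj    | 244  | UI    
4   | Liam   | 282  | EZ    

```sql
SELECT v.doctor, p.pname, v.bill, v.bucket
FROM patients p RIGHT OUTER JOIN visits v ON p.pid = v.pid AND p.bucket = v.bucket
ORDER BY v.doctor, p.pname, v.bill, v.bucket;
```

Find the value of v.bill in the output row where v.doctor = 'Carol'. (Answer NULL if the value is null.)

RIGHT JOIN keeps every row from `visits`; unmatched rows get NULL for `patients`'s columns.
Matching on p.pid = v.pid AND p.bucket = v.bucket. A NULL in a compared column never satisfies the condition.
- p (pid=3, bucket=EZ) pairs with 1 row(s) of v.
- p (pid=5, bucket=EZ) has no partner in v.
- p (pid=5, bucket=EZ) has no partner in v.
- p (pid=NULL, bucket=UI) has no partner in v.
- p (pid=6, bucket=UI) pairs with 1 row(s) of v.
- 4 v row(s) had no p match → kept, p columns NULL.

102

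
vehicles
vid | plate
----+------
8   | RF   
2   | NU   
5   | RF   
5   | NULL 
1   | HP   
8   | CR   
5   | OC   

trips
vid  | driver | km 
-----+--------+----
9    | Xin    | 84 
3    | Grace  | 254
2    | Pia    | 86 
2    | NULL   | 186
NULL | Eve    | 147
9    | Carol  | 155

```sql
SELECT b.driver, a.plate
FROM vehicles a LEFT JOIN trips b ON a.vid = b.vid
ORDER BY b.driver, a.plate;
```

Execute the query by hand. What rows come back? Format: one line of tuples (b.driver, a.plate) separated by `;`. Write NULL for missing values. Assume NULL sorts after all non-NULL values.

(Pia, NU); (NULL, CR); (NULL, HP); (NULL, NU); (NULL, OC); (NULL, RF); (NULL, RF); (NULL, NULL)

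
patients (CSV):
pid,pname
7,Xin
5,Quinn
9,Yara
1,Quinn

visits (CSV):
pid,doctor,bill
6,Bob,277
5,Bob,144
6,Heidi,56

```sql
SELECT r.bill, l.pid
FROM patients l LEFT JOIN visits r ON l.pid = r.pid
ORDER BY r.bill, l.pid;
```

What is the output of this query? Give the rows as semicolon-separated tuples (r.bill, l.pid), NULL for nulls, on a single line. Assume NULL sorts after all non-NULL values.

LEFT JOIN keeps every row from `patients`; unmatched rows get NULL for `visits`'s columns.
Matching on l.pid = r.pid.
- l (pid=7) has no partner → padded with NULL.
- l (pid=5) pairs with 1 row(s) of r.
- l (pid=9) has no partner → padded with NULL.
- l (pid=1) has no partner → padded with NULL.
After projecting and ordering:
r.bill | l.pid
144 | 5
NULL | 1
NULL | 7
NULL | 9

(144, 5); (NULL, 1); (NULL, 7); (NULL, 9)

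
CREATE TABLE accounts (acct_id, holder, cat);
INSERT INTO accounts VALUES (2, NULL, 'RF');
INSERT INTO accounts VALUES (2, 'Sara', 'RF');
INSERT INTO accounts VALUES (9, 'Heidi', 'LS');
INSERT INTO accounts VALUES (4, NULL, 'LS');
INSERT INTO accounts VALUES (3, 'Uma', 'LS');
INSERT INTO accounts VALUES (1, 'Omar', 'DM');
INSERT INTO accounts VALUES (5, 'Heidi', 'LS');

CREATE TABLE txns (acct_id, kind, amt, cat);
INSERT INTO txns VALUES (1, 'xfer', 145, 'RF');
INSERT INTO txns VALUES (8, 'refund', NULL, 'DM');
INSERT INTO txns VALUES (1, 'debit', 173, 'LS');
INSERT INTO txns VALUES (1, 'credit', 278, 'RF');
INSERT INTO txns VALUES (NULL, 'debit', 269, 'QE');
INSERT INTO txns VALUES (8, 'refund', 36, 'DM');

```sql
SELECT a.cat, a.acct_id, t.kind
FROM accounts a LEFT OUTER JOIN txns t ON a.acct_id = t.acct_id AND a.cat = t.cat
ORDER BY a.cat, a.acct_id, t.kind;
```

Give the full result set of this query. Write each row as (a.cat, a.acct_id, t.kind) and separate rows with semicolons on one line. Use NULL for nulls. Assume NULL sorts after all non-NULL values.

LEFT JOIN keeps every row from `accounts`; unmatched rows get NULL for `txns`'s columns.
Matching on a.acct_id = t.acct_id AND a.cat = t.cat. A NULL in a compared column never satisfies the condition.
Matched pairs: 0; unmatched a rows kept: 7.

(DM, 1, NULL); (LS, 3, NULL); (LS, 4, NULL); (LS, 5, NULL); (LS, 9, NULL); (RF, 2, NULL); (RF, 2, NULL)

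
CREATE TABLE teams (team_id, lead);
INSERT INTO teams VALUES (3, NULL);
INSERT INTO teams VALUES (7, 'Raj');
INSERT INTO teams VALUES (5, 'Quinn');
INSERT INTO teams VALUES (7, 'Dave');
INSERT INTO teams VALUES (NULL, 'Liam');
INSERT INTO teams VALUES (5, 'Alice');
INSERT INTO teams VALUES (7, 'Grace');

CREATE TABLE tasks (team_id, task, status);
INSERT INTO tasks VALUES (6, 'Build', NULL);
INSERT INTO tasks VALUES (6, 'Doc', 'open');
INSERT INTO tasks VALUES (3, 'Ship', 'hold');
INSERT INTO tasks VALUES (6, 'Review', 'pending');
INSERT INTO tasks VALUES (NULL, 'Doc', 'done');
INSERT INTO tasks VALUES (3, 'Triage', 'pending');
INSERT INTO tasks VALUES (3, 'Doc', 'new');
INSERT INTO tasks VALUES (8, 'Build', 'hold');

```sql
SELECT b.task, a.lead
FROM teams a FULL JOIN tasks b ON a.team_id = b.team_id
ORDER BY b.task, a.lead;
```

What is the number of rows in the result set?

FULL OUTER JOIN keeps every row from both sides; unmatched rows get NULL for the other side's columns.
Matching on a.team_id = b.team_id. A NULL in a compared column never satisfies the condition.
Matched pairs: 3; unmatched a rows kept: 6; unmatched b rows kept: 5.
Total: 3 matched + 11 padded = 14 rows.

14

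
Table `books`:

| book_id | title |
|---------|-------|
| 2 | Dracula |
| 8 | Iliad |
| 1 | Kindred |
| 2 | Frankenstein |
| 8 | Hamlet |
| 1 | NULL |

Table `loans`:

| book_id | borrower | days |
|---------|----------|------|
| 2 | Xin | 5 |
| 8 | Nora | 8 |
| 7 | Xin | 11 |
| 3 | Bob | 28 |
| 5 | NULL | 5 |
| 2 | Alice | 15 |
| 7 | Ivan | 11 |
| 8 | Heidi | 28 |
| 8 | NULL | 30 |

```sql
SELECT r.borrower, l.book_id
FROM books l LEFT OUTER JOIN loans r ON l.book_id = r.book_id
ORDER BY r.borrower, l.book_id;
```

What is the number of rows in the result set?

12

LEFT JOIN keeps every row from `books`; unmatched rows get NULL for `loans`'s columns.
Matching on l.book_id = r.book_id.
Matched pairs: 10; unmatched l rows kept: 2.
Total: 10 matched + 2 padded = 12 rows.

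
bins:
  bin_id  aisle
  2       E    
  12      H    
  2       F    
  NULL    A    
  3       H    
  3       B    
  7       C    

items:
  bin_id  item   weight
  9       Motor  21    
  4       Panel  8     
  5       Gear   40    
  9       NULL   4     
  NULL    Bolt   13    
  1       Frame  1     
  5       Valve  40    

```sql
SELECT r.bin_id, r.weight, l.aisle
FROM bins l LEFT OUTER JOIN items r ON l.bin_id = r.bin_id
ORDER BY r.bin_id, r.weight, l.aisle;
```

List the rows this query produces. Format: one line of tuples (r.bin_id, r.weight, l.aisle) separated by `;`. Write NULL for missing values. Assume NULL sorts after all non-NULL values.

LEFT JOIN keeps every row from `bins`; unmatched rows get NULL for `items`'s columns.
Matching on l.bin_id = r.bin_id. A NULL in a compared column never satisfies the condition.
- l[0] bin_id=2 → no match; kept with NULLs on the r side.
- l[1] bin_id=12 → no match; kept with NULLs on the r side.
- l[2] bin_id=2 → no match; kept with NULLs on the r side.
- l[3] bin_id=NULL → no match; kept with NULLs on the r side.
- l[4] bin_id=3 → no match; kept with NULLs on the r side.
- l[5] bin_id=3 → no match; kept with NULLs on the r side.
- l[6] bin_id=7 → no match; kept with NULLs on the r side.
After projecting and ordering:
r.bin_id | r.weight | l.aisle
NULL | NULL | A
NULL | NULL | B
NULL | NULL | C
NULL | NULL | E
NULL | NULL | F
NULL | NULL | H
NULL | NULL | H

(NULL, NULL, A); (NULL, NULL, B); (NULL, NULL, C); (NULL, NULL, E); (NULL, NULL, F); (NULL, NULL, H); (NULL, NULL, H)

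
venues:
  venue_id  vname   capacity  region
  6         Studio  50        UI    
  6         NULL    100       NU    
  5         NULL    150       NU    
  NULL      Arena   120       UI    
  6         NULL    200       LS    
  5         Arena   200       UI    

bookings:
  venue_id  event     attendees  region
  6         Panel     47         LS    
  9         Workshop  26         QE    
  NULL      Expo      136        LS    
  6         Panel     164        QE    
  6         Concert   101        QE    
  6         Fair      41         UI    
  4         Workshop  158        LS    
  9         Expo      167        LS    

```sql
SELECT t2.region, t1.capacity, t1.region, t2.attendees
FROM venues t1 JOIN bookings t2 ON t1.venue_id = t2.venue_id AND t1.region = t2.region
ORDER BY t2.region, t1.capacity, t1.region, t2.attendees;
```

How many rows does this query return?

2

INNER JOIN keeps only pairs where the ON condition holds.
Matching on t1.venue_id = t2.venue_id AND t1.region = t2.region. A NULL in a compared column never satisfies the condition.
Matched pairs: 2.
Total: 2 rows.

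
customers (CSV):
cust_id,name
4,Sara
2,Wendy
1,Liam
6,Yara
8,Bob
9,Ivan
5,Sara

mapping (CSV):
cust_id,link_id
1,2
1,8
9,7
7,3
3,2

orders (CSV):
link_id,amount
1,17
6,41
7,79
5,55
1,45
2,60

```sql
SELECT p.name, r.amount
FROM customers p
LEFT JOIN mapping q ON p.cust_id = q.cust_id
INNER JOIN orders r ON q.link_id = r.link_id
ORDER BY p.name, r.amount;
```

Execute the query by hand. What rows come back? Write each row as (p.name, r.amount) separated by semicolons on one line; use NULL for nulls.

Evaluate left to right. First `customers p LEFT JOIN mapping q` on cust_id: 8 row(s).
Then INNER JOIN `orders r` on link_id: keep only rows whose q.link_id appears in r.

(Ivan, 79); (Liam, 60)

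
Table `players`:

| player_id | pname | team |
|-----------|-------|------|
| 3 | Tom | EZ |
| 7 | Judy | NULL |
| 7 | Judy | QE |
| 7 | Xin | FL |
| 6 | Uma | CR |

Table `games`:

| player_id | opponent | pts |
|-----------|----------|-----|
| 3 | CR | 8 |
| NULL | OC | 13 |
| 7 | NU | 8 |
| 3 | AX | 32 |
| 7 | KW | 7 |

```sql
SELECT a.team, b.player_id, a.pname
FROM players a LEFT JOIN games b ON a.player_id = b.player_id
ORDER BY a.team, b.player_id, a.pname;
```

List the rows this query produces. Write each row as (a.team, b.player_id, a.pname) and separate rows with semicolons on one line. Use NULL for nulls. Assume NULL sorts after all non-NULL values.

(CR, NULL, Uma); (EZ, 3, Tom); (EZ, 3, Tom); (FL, 7, Xin); (FL, 7, Xin); (QE, 7, Judy); (QE, 7, Judy); (NULL, 7, Judy); (NULL, 7, Judy)

LEFT JOIN keeps every row from `players`; unmatched rows get NULL for `games`'s columns.
Matching on a.player_id = b.player_id. A NULL in a compared column never satisfies the condition.
- a[0] player_id=3 → 2 match(es) in b → 2 row(s).
- a[1] player_id=7 → 2 match(es) in b → 2 row(s).
- a[2] player_id=7 → 2 match(es) in b → 2 row(s).
- a[3] player_id=7 → 2 match(es) in b → 2 row(s).
- a[4] player_id=6 → no match; kept with NULLs on the b side.
After projecting and ordering:
a.team | b.player_id | a.pname
CR | NULL | Uma
EZ | 3 | Tom
EZ | 3 | Tom
FL | 7 | Xin
FL | 7 | Xin
QE | 7 | Judy
QE | 7 | Judy
NULL | 7 | Judy
NULL | 7 | Judy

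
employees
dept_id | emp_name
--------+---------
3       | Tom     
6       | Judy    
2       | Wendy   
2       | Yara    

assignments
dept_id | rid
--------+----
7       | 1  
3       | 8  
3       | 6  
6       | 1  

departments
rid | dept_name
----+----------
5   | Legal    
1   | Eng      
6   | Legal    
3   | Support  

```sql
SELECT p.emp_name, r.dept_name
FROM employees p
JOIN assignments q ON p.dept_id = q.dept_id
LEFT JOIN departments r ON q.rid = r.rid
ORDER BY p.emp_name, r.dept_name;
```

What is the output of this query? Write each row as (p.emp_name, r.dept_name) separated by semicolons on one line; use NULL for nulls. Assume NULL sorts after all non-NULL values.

(Judy, Eng); (Tom, Legal); (Tom, NULL)

Evaluate left to right. First `employees p INNER JOIN assignments q` on dept_id: 3 row(s).
Then LEFT JOIN `departments r` on rid: each of those 3 rows is kept; rows whose q.rid has no match in r get NULL for r's columns.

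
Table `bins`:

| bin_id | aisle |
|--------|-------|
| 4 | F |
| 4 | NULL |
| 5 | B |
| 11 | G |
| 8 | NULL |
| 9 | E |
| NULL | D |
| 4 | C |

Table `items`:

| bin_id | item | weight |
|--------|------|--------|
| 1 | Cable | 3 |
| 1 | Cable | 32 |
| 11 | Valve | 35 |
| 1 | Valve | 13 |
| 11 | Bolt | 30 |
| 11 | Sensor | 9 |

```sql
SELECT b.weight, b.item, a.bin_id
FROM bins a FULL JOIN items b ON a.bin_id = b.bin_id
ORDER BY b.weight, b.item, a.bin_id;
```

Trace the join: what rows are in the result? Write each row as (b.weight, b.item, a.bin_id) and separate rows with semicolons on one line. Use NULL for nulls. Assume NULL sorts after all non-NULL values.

(3, Cable, NULL); (9, Sensor, 11); (13, Valve, NULL); (30, Bolt, 11); (32, Cable, NULL); (35, Valve, 11); (NULL, NULL, 4); (NULL, NULL, 4); (NULL, NULL, 4); (NULL, NULL, 5); (NULL, NULL, 8); (NULL, NULL, 9); (NULL, NULL, NULL)

FULL OUTER JOIN keeps every row from both sides; unmatched rows get NULL for the other side's columns.
Matching on a.bin_id = b.bin_id. A NULL in a compared column never satisfies the condition.
- bin_id=4: no b row matches, row kept with b columns NULL.
- bin_id=4: no b row matches, row kept with b columns NULL.
- bin_id=5: no b row matches, row kept with b columns NULL.
- bin_id=11: 3 matching b row(s), so 3 row(s) emitted.
- bin_id=8: no b row matches, row kept with b columns NULL.
- bin_id=9: no b row matches, row kept with b columns NULL.
- bin_id=NULL: no b row matches, row kept with b columns NULL.
- bin_id=4: no b row matches, row kept with b columns NULL.
- 3 row(s) from b found no a partner → padded with NULL.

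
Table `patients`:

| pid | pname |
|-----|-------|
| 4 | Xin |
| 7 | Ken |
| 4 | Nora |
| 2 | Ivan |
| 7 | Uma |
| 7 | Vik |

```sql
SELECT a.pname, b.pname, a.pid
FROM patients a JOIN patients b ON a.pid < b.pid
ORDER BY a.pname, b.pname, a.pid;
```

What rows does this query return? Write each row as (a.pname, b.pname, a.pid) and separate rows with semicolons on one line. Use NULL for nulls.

INNER JOIN keeps only pairs where the ON condition holds.
Matching on a.pid < b.pid.
Matched pairs: 11.

(Ivan, Ken, 2); (Ivan, Nora, 2); (Ivan, Uma, 2); (Ivan, Vik, 2); (Ivan, Xin, 2); (Nora, Ken, 4); (Nora, Uma, 4); (Nora, Vik, 4); (Xin, Ken, 4); (Xin, Uma, 4); (Xin, Vik, 4)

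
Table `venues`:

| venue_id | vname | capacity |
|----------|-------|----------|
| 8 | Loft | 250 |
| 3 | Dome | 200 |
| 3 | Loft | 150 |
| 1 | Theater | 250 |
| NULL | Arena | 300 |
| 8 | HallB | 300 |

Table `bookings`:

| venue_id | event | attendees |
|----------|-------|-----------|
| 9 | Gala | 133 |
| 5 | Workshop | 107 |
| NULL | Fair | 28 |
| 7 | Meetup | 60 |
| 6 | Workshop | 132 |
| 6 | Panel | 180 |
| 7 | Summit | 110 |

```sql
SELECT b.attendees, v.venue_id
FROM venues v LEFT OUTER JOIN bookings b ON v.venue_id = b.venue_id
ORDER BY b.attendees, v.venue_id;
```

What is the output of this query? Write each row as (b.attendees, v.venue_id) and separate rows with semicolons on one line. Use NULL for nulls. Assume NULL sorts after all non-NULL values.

LEFT JOIN keeps every row from `venues`; unmatched rows get NULL for `bookings`'s columns.
Matching on v.venue_id = b.venue_id. A NULL in a compared column never satisfies the condition.
Matched pairs: 0; unmatched v rows kept: 6.

(NULL, 1); (NULL, 3); (NULL, 3); (NULL, 8); (NULL, 8); (NULL, NULL)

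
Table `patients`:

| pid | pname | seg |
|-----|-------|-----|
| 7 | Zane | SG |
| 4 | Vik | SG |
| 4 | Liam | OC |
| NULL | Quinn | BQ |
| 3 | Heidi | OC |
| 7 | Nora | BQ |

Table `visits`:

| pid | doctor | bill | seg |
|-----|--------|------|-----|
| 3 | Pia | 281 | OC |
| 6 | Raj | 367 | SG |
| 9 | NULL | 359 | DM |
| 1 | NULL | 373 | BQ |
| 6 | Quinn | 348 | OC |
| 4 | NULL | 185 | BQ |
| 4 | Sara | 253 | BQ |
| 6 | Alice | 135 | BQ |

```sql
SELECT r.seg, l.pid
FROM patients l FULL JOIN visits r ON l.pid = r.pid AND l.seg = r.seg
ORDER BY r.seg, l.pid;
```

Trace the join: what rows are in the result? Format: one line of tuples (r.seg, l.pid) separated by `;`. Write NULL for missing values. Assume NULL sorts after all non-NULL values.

FULL OUTER JOIN keeps every row from both sides; unmatched rows get NULL for the other side's columns.
Matching on l.pid = r.pid AND l.seg = r.seg. A NULL in a compared column never satisfies the condition.
Matched pairs: 1; unmatched l rows kept: 5; unmatched r rows kept: 7.

(BQ, NULL); (BQ, NULL); (BQ, NULL); (BQ, NULL); (DM, NULL); (OC, 3); (OC, NULL); (SG, NULL); (NULL, 4); (NULL, 4); (NULL, 7); (NULL, 7); (NULL, NULL)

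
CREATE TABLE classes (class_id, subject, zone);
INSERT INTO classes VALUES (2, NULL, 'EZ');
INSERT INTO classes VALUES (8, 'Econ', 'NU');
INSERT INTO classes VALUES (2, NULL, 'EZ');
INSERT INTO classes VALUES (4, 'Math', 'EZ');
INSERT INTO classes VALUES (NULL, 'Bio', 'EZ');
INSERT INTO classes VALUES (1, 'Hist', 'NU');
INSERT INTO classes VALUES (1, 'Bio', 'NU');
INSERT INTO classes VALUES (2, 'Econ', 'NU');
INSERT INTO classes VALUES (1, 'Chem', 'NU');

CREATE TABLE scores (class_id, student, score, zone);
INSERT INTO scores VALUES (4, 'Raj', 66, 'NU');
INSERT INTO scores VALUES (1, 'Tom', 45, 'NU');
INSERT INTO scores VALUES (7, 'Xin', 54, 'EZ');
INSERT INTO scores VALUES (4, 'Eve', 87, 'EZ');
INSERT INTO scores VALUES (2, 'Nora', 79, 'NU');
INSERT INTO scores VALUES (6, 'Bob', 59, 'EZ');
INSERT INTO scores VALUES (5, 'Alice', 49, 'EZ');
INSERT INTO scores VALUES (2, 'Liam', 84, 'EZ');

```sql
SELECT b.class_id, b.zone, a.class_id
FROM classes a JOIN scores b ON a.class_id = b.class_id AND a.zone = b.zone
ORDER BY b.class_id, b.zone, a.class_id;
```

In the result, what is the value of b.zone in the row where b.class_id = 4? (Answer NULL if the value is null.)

EZ

INNER JOIN keeps only pairs where the ON condition holds.
Matching on a.class_id = b.class_id AND a.zone = b.zone. A NULL in a compared column never satisfies the condition.
Matched pairs: 7.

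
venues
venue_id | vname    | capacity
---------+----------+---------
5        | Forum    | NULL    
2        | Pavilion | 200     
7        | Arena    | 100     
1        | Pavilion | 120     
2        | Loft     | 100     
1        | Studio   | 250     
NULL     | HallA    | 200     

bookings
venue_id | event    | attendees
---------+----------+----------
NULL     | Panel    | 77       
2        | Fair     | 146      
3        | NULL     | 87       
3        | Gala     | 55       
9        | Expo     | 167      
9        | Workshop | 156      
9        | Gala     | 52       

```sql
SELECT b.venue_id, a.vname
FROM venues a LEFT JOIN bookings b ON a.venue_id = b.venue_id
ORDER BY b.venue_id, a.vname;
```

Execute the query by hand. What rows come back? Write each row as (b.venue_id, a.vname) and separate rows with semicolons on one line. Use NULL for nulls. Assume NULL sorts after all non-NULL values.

LEFT JOIN keeps every row from `venues`; unmatched rows get NULL for `bookings`'s columns.
Matching on a.venue_id = b.venue_id. A NULL in a compared column never satisfies the condition.
- a (venue_id=5) has no partner → padded with NULL.
- a (venue_id=2) pairs with 1 row(s) of b.
- a (venue_id=7) has no partner → padded with NULL.
- a (venue_id=1) has no partner → padded with NULL.
- a (venue_id=2) pairs with 1 row(s) of b.
- a (venue_id=1) has no partner → padded with NULL.
- a (venue_id=NULL) has no partner → padded with NULL.
After projecting and ordering:
b.venue_id | a.vname
2 | Loft
2 | Pavilion
NULL | Arena
NULL | Forum
NULL | HallA
NULL | Pavilion
NULL | Studio

(2, Loft); (2, Pavilion); (NULL, Arena); (NULL, Forum); (NULL, HallA); (NULL, Pavilion); (NULL, Studio)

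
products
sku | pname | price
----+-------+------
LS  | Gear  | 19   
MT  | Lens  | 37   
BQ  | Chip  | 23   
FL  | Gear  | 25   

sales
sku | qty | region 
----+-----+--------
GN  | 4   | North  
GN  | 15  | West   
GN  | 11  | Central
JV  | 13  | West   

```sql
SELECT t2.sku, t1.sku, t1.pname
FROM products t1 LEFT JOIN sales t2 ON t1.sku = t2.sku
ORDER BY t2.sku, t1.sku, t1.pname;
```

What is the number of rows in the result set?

4

LEFT JOIN keeps every row from `products`; unmatched rows get NULL for `sales`'s columns.
Matching on t1.sku = t2.sku.
- t1[0] sku=LS → no match; kept with NULLs on the t2 side.
- t1[1] sku=MT → no match; kept with NULLs on the t2 side.
- t1[2] sku=BQ → no match; kept with NULLs on the t2 side.
- t1[3] sku=FL → no match; kept with NULLs on the t2 side.
Total: 0 matched + 4 padded = 4 rows.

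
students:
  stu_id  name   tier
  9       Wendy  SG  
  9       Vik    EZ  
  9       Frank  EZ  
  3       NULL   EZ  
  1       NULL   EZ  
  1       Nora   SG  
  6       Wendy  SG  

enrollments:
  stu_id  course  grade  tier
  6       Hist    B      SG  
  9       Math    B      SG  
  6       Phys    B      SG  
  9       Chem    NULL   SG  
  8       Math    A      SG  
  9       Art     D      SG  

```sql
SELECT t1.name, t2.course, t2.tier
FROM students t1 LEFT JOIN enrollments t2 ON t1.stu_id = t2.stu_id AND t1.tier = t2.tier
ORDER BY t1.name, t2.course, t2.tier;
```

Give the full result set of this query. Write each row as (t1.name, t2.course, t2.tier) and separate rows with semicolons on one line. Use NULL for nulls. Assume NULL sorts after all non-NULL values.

(Frank, NULL, NULL); (Nora, NULL, NULL); (Vik, NULL, NULL); (Wendy, Art, SG); (Wendy, Chem, SG); (Wendy, Hist, SG); (Wendy, Math, SG); (Wendy, Phys, SG); (NULL, NULL, NULL); (NULL, NULL, NULL)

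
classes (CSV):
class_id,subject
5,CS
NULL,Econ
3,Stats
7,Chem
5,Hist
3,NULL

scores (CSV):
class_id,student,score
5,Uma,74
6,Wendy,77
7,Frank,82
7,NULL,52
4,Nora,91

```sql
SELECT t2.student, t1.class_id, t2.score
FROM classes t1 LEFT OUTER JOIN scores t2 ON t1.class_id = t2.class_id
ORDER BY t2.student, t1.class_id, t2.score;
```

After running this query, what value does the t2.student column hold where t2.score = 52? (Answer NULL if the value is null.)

NULL

LEFT JOIN keeps every row from `classes`; unmatched rows get NULL for `scores`'s columns.
Matching on t1.class_id = t2.class_id. A NULL in a compared column never satisfies the condition.
Matched pairs: 4; unmatched t1 rows kept: 3.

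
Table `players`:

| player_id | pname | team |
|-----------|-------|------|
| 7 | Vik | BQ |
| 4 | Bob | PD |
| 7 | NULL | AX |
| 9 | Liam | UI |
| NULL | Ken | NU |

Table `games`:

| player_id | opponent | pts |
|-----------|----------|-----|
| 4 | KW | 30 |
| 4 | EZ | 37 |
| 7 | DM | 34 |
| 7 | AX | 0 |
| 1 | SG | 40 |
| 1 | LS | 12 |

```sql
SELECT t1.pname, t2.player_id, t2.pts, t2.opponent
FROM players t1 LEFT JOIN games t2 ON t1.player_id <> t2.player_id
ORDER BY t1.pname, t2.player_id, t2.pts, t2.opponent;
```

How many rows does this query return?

19

LEFT JOIN keeps every row from `players`; unmatched rows get NULL for `games`'s columns.
Matching on t1.player_id <> t2.player_id. A NULL in a compared column never satisfies the condition.
- t1 row (player_id=7): matches 4 t2 row(s) → 4 output row(s).
- t1 row (player_id=4): matches 4 t2 row(s) → 4 output row(s).
- t1 row (player_id=7): matches 4 t2 row(s) → 4 output row(s).
- t1 row (player_id=9): matches 6 t2 row(s) → 6 output row(s).
- t1 row (player_id=NULL): no match → kept, t2 columns NULL.
Total: 18 matched + 1 padded = 19 rows.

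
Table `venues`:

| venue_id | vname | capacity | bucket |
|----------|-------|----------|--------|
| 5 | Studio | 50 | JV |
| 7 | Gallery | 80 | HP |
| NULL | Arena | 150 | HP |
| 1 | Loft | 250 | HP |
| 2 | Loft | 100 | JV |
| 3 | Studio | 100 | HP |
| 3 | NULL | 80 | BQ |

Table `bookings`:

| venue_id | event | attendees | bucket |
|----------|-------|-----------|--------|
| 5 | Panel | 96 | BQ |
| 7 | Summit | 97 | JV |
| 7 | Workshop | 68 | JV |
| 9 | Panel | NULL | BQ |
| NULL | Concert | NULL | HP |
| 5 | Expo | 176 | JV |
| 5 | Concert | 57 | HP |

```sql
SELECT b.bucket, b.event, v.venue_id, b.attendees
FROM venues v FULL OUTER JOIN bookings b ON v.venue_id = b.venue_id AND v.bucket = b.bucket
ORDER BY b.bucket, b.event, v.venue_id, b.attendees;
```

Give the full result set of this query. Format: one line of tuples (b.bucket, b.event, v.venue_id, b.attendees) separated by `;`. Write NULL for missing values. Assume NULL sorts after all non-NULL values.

(BQ, Panel, NULL, 96); (BQ, Panel, NULL, NULL); (HP, Concert, NULL, 57); (HP, Concert, NULL, NULL); (JV, Expo, 5, 176); (JV, Summit, NULL, 97); (JV, Workshop, NULL, 68); (NULL, NULL, 1, NULL); (NULL, NULL, 2, NULL); (NULL, NULL, 3, NULL); (NULL, NULL, 3, NULL); (NULL, NULL, 7, NULL); (NULL, NULL, NULL, NULL)

FULL OUTER JOIN keeps every row from both sides; unmatched rows get NULL for the other side's columns.
Matching on v.venue_id = b.venue_id AND v.bucket = b.bucket. A NULL in a compared column never satisfies the condition.
Matched pairs: 1; unmatched v rows kept: 6; unmatched b rows kept: 6.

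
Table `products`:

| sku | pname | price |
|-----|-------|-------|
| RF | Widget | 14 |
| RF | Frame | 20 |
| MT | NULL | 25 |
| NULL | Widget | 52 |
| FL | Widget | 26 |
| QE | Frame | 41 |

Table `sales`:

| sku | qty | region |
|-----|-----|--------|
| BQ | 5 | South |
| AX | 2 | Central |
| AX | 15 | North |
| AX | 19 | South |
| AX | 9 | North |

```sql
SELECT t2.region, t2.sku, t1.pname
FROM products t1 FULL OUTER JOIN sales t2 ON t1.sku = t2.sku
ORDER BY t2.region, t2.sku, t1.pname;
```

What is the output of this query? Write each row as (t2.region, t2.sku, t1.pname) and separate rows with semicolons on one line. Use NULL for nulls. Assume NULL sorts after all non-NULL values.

(Central, AX, NULL); (North, AX, NULL); (North, AX, NULL); (South, AX, NULL); (South, BQ, NULL); (NULL, NULL, Frame); (NULL, NULL, Frame); (NULL, NULL, Widget); (NULL, NULL, Widget); (NULL, NULL, Widget); (NULL, NULL, NULL)

FULL OUTER JOIN keeps every row from both sides; unmatched rows get NULL for the other side's columns.
Matching on t1.sku = t2.sku. A NULL in a compared column never satisfies the condition.
- sku=RF: no t2 row matches, row kept with t2 columns NULL.
- sku=RF: no t2 row matches, row kept with t2 columns NULL.
- sku=MT: no t2 row matches, row kept with t2 columns NULL.
- sku=NULL: no t2 row matches, row kept with t2 columns NULL.
- sku=FL: no t2 row matches, row kept with t2 columns NULL.
- sku=QE: no t2 row matches, row kept with t2 columns NULL.
- 5 t2 row(s) had no t1 match → kept, t1 columns NULL.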